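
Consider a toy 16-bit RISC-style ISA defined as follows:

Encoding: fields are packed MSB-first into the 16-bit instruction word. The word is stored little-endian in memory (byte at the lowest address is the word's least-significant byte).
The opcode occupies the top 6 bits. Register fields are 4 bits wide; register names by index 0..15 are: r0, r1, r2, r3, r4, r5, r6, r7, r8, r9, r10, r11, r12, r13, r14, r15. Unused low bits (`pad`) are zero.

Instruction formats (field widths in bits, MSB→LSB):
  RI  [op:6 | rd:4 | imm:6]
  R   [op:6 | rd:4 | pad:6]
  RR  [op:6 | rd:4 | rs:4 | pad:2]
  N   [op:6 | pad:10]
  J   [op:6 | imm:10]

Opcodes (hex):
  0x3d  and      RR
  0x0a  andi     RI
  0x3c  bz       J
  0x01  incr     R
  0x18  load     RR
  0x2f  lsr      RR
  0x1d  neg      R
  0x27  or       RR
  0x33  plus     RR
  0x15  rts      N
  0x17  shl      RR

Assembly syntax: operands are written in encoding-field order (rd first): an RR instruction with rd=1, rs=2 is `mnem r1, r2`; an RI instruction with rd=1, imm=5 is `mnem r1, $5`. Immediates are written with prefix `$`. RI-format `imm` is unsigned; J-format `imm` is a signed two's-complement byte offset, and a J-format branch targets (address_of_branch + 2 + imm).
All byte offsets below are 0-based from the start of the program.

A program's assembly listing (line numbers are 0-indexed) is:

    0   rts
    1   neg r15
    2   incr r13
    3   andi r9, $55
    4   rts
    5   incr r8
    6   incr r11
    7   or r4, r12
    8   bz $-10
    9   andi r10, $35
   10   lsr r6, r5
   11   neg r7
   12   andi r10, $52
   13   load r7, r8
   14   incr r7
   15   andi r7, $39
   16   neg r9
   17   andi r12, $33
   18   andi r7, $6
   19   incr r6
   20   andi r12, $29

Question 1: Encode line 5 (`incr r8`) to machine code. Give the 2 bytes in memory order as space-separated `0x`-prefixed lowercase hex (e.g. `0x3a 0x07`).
5. incr fields op=0x1:6|rd=8:4|pad=0:6 → word 0600h → 00 06

0x00 0x06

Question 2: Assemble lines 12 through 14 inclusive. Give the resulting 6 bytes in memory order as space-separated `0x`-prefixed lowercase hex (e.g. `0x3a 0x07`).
line 12 (andi): pack op=0xa:6|rd=10:4|imm=52:6 = 0x2ab4; little→ b4 2a
line 13 (load): pack op=0x18:6|rd=7:4|rs=8:4|pad=0:2 = 0x61e0; little→ e0 61
line 14 (incr): pack op=0x1:6|rd=7:4|pad=0:6 = 0x05c0; little→ c0 05

0xb4 0x2a 0xe0 0x61 0xc0 0x05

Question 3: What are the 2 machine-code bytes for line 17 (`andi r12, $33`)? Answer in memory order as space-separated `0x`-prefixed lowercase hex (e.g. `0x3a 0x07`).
17. andi fields op=0xa:6|rd=12:4|imm=33:6 → word 2b21h → 21 2b

0x21 0x2b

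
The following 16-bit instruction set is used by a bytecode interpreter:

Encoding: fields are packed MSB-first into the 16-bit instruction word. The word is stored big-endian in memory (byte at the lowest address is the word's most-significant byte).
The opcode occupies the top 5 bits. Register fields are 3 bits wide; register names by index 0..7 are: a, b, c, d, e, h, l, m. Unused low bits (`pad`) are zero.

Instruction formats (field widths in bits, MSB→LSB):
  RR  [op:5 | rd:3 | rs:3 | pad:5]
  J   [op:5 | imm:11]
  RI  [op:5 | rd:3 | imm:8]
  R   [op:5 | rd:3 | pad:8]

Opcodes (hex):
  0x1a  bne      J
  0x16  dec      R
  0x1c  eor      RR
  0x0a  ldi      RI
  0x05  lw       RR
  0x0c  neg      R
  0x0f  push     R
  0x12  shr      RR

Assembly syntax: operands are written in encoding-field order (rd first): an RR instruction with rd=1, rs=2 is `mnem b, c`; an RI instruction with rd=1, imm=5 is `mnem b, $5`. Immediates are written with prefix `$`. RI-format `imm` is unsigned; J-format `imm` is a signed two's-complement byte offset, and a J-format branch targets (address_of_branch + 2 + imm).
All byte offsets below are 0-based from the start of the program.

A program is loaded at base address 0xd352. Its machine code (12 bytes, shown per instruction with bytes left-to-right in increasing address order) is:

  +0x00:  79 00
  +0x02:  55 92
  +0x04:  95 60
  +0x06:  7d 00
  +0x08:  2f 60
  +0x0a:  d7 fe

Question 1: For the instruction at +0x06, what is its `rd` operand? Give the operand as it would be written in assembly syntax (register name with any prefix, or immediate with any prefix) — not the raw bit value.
h

off 0x06: read 7d 00 as big → 0x7d00
  opcode bits[15:11]=0xf: push/R
  rd@[10:8]=0x5 ⇒ h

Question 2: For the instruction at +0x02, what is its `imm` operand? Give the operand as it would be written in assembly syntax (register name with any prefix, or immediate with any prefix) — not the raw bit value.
[02] 55 92 → 0x5592
  opcode bits[15:11]=0xa: ldi/RI
  [10:8] rd=5 = h
  [7:0] imm=146 = $146

$146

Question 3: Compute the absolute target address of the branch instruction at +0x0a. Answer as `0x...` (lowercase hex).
0xd35c

[0a] d7 fe → 0xd7fe
  top 5b → 0x1a → bne [J]
  imm@[10:0]=0x7fe (s11→-2) ⇒ $-2
  target = base 0xd352 + off 0x0a + 2 + imm -2 = 0xd35c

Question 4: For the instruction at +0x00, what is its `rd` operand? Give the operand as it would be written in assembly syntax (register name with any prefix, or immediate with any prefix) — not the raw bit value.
[00] 79 00 → 0x7900
  top 5b → 0xf → push [R]
  rd: (w>>8)&0x7=0x1 → b

b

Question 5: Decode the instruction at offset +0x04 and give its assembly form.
[04] 95 60 → 0x9560
  op=0x9560>>11=0x12 ⇒ shr (RR)
  rd: (w>>8)&0x7=0x5 → h
  rs: (w>>5)&0x7=0x3 → d

shr h, d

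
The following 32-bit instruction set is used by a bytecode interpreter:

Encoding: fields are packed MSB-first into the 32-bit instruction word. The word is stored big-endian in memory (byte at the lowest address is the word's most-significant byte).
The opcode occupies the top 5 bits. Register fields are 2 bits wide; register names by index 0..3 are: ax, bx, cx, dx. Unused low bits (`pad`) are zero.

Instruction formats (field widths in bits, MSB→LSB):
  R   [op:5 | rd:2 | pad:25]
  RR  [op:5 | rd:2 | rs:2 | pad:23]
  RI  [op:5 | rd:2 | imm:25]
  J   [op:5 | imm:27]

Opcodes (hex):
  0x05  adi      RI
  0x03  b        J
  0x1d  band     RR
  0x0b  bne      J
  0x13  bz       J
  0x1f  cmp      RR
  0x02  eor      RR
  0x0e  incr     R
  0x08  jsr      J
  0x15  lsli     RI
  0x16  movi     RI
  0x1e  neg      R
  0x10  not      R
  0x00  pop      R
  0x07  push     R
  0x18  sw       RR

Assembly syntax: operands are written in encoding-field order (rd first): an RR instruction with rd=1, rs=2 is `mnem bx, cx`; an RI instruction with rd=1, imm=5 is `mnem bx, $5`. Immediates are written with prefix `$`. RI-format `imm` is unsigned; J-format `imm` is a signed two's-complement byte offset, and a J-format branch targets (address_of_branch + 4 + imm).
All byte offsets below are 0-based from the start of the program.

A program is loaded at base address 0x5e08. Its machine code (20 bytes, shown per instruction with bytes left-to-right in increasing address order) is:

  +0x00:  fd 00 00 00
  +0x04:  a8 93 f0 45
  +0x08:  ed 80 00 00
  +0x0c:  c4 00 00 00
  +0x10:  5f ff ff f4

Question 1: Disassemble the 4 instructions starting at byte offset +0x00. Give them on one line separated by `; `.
[00] fd 00 00 00 → 0xfd000000
  top 5b → 0x1f → cmp [RR]
  rd: (w>>25)&0x3=0x2 → cx
  rs: (w>>23)&0x3=0x2 → cx
[04] a8 93 f0 45 → 0xa893f045
  top 5b → 0x15 → lsli [RI]
  rd: (w>>25)&0x3=0x0 → ax
  imm: (w>>0)&0x1ffffff=0x93f045 → $9695301
[08] ed 80 00 00 → 0xed800000
  top 5b → 0x1d → band [RR]
  rd: (w>>25)&0x3=0x2 → cx
  rs: (w>>23)&0x3=0x3 → dx
[0c] c4 00 00 00 → 0xc4000000
  top 5b → 0x18 → sw [RR]
  rd: (w>>25)&0x3=0x2 → cx
  rs: (w>>23)&0x3=0x0 → ax

cmp cx, cx; lsli ax, $9695301; band cx, dx; sw cx, ax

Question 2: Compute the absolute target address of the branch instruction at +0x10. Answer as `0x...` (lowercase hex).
[10] 5f ff ff f4 → 0x5ffffff4
  opcode bits[31:27]=0xb: bne/J
  imm@[26:0]=0x7fffff4 (s27→-12) ⇒ $-12
  target = base 0x5e08 + off 0x10 + 4 + imm -12 = 0x5e10

0x5e10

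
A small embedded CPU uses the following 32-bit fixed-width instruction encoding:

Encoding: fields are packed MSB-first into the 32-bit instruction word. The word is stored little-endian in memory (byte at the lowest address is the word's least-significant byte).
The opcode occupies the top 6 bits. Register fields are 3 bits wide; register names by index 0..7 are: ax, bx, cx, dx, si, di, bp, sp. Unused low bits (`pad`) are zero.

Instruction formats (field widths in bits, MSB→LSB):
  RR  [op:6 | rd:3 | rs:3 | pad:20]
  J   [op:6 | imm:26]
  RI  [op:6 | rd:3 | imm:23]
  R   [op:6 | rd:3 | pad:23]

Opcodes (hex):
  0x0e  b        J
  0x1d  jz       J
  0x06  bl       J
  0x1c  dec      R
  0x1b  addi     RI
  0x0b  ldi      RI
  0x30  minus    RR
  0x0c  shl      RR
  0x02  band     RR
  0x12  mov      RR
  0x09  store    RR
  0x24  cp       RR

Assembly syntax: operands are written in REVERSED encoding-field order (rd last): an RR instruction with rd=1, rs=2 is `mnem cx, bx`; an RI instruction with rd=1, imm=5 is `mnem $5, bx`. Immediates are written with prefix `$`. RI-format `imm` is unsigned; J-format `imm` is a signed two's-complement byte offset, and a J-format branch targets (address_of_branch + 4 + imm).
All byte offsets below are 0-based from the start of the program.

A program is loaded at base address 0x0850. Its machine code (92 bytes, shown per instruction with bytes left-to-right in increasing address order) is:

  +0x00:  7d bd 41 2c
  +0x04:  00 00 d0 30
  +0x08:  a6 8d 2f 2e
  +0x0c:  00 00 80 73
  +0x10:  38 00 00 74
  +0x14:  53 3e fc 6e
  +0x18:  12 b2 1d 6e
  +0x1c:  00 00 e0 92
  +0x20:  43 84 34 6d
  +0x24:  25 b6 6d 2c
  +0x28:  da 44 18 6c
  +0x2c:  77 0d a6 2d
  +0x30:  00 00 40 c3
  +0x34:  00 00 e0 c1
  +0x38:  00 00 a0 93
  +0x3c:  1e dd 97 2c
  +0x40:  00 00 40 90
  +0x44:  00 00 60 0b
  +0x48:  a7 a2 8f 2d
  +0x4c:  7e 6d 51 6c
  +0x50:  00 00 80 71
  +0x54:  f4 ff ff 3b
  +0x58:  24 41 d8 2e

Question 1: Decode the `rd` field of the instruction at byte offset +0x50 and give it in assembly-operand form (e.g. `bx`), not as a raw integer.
dx

off 0x50: read 00 00 80 71 as little → 0x71800000
  op=0x71800000>>26=0x1c ⇒ dec (R)
  [25:23] rd=3 = dx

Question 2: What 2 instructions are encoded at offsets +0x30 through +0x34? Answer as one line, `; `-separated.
minus si, bp; minus bp, dx

off 0x30: read 00 00 40 c3 as little → 0xc3400000
  op=0xc3400000>>26=0x30 ⇒ minus (RR)
  rd: (w>>23)&0x7=0x6 → bp
  rs: (w>>20)&0x7=0x4 → si
off 0x34: read 00 00 e0 c1 as little → 0xc1e00000
  op=0xc1e00000>>26=0x30 ⇒ minus (RR)
  rd: (w>>23)&0x7=0x3 → dx
  rs: (w>>20)&0x7=0x6 → bp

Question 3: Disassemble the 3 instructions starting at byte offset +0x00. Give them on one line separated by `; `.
off 0x00: read 7d bd 41 2c as little → 0x2c41bd7d
  op=0x2c41bd7d>>26=0xb ⇒ ldi (RI)
  rd: (w>>23)&0x7=0x0 → ax
  imm: (w>>0)&0x7fffff=0x41bd7d → $4308349
off 0x04: read 00 00 d0 30 as little → 0x30d00000
  op=0x30d00000>>26=0xc ⇒ shl (RR)
  rd: (w>>23)&0x7=0x1 → bx
  rs: (w>>20)&0x7=0x5 → di
off 0x08: read a6 8d 2f 2e as little → 0x2e2f8da6
  op=0x2e2f8da6>>26=0xb ⇒ ldi (RI)
  rd: (w>>23)&0x7=0x4 → si
  imm: (w>>0)&0x7fffff=0x2f8da6 → $3116454

ldi $4308349, ax; shl di, bx; ldi $3116454, si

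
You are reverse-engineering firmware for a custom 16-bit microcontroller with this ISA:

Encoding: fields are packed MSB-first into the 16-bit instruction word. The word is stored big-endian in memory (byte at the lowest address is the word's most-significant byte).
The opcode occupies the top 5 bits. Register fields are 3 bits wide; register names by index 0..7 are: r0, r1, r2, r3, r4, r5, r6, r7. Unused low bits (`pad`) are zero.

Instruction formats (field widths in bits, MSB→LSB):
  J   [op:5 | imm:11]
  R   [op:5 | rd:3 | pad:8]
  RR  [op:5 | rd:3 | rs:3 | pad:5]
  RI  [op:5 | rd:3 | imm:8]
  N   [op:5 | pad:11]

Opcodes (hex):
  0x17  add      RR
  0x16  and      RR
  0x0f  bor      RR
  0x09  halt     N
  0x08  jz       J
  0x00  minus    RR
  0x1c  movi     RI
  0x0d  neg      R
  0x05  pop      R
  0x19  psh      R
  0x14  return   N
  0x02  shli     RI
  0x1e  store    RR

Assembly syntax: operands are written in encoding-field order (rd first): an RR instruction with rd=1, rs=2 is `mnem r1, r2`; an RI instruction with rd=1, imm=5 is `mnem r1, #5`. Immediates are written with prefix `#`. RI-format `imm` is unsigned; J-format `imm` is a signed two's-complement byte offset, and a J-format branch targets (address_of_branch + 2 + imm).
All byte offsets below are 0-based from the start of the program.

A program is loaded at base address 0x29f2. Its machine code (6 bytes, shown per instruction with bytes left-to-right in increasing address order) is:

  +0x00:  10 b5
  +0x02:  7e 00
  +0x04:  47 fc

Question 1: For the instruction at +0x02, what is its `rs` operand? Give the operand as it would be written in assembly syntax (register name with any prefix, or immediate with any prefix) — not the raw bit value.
r0

[02] 7e 00 → 0x7e00
  opcode bits[15:11]=0xf: bor/RR
  [10:8] rd=6 = r6
  [7:5] rs=0 = r0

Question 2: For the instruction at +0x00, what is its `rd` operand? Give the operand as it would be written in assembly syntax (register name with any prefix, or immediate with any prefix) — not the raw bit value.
off 0x00: read 10 b5 as big → 0x10b5
  top 5b → 0x2 → shli [RI]
  [10:8] rd=0 = r0
  [7:0] imm=181 = #181

r0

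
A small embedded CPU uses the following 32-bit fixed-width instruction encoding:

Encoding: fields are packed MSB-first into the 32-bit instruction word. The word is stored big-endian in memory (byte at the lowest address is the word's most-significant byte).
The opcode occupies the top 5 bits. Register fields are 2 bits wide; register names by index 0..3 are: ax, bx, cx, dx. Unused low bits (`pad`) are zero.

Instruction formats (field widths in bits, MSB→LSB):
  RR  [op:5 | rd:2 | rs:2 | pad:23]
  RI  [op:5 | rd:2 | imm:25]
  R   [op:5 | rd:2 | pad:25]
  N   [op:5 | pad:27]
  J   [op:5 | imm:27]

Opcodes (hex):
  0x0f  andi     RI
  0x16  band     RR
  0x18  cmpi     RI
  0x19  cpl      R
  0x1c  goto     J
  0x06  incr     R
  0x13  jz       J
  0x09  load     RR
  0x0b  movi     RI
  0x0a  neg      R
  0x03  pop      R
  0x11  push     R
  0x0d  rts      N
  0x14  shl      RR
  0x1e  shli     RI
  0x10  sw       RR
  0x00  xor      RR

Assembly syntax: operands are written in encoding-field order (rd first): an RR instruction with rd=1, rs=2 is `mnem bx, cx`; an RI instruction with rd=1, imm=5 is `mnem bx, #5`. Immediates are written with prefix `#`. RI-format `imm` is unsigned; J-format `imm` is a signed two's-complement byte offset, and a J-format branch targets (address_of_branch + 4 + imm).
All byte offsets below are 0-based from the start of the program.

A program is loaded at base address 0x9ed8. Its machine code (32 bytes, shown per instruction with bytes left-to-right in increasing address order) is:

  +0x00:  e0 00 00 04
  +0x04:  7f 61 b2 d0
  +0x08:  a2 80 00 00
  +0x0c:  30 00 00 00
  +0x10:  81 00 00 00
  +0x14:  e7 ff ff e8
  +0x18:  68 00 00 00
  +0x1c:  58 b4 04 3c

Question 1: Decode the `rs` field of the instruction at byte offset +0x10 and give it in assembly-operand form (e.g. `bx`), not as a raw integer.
cx

@+10  big-endian(81 00 00 00) = 0x81000000
  op=0x81000000>>27=0x10 ⇒ sw (RR)
  rd: (w>>25)&0x3=0x0 → ax
  rs: (w>>23)&0x3=0x2 → cx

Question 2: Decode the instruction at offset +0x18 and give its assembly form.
rts

+0x18: 68 00 00 00 ⇒ word 0x68000000 (big)
  top 5b → 0xd → rts [N]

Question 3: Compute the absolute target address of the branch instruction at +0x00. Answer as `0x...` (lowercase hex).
+0x00: e0 00 00 04 ⇒ word 0xe0000004 (big)
  opcode bits[31:27]=0x1c: goto/J
  imm: (w>>0)&0x7ffffff=0x4 → #4
  target = base 0x9ed8 + off 0x00 + 4 + imm 4 = 0x9ee0

0x9ee0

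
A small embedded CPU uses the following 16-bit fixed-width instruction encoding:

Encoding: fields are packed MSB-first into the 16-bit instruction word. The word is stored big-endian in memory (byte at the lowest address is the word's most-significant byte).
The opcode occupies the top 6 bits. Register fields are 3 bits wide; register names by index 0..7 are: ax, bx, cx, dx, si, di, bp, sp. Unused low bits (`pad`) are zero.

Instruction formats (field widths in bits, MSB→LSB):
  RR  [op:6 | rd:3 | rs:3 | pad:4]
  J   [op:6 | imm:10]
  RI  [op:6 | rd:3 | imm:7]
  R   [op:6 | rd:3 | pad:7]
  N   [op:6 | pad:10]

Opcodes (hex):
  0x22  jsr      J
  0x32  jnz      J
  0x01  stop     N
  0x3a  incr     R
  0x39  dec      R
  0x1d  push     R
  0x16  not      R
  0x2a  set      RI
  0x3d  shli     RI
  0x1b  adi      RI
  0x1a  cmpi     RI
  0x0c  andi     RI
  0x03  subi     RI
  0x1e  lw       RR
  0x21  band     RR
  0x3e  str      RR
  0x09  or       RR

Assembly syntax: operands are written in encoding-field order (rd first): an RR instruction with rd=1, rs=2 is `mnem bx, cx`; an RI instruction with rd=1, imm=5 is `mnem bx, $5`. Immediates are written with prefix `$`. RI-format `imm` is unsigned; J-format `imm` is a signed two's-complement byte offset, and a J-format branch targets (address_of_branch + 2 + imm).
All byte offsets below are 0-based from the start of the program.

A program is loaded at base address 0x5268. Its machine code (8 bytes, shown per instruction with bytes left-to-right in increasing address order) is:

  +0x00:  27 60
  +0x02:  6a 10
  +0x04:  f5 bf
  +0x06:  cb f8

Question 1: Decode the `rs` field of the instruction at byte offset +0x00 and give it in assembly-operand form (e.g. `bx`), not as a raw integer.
[00] 27 60 → 0x2760
  top 6b → 0x9 → or [RR]
  rd: (w>>7)&0x7=0x6 → bp
  rs: (w>>4)&0x7=0x6 → bp

bp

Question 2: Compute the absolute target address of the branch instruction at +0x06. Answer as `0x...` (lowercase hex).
0x5268

@+06  big-endian(cb f8) = 0xcbf8
  top 6b → 0x32 → jnz [J]
  [9:0] imm=1016 (s10→-8) = $-8
  target = base 0x5268 + off 0x06 + 2 + imm -8 = 0x5268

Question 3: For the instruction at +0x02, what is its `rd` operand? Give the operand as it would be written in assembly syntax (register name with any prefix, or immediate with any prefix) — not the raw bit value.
[02] 6a 10 → 0x6a10
  top 6b → 0x1a → cmpi [RI]
  rd@[9:7]=0x4 ⇒ si
  imm@[6:0]=0x10 ⇒ $16

si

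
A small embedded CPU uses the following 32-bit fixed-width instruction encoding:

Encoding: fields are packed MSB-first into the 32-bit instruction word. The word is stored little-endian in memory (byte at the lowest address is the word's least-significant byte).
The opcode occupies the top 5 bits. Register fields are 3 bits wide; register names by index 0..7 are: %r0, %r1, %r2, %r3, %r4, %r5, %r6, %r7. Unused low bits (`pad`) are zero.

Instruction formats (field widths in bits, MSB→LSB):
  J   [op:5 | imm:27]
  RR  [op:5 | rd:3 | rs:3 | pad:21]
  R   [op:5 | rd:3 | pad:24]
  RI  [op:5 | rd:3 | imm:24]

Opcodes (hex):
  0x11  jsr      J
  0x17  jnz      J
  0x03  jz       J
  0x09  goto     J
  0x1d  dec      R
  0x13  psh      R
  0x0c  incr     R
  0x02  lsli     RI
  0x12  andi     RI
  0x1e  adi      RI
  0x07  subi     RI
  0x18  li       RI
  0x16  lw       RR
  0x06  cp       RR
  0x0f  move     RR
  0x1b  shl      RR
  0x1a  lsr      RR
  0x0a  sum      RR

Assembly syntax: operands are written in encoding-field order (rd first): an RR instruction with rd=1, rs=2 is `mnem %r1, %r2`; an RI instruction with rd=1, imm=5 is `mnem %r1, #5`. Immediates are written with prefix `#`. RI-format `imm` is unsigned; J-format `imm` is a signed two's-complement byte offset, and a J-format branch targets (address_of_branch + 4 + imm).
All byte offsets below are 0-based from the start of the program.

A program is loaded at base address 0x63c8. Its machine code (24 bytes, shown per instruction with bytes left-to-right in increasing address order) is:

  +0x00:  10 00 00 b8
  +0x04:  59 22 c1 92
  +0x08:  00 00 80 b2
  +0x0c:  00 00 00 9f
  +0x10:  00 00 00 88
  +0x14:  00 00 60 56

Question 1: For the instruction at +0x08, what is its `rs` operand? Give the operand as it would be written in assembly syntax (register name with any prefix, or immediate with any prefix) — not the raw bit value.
%r4

[08] 00 00 80 b2 → 0xb2800000
  opcode bits[31:27]=0x16: lw/RR
  rd: (w>>24)&0x7=0x2 → %r2
  rs: (w>>21)&0x7=0x4 → %r4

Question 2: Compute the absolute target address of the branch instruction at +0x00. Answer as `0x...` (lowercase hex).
[00] 10 00 00 b8 → 0xb8000010
  top 5b → 0x17 → jnz [J]
  [26:0] imm=16 = #16
  target = base 0x63c8 + off 0x00 + 4 + imm 16 = 0x63dc

0x63dc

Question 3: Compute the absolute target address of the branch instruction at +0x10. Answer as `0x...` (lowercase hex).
0x63dc

@+10  little-endian(00 00 00 88) = 0x88000000
  op=0x88000000>>27=0x11 ⇒ jsr (J)
  imm: (w>>0)&0x7ffffff=0x0 → #0
  target = base 0x63c8 + off 0x10 + 4 + imm 0 = 0x63dc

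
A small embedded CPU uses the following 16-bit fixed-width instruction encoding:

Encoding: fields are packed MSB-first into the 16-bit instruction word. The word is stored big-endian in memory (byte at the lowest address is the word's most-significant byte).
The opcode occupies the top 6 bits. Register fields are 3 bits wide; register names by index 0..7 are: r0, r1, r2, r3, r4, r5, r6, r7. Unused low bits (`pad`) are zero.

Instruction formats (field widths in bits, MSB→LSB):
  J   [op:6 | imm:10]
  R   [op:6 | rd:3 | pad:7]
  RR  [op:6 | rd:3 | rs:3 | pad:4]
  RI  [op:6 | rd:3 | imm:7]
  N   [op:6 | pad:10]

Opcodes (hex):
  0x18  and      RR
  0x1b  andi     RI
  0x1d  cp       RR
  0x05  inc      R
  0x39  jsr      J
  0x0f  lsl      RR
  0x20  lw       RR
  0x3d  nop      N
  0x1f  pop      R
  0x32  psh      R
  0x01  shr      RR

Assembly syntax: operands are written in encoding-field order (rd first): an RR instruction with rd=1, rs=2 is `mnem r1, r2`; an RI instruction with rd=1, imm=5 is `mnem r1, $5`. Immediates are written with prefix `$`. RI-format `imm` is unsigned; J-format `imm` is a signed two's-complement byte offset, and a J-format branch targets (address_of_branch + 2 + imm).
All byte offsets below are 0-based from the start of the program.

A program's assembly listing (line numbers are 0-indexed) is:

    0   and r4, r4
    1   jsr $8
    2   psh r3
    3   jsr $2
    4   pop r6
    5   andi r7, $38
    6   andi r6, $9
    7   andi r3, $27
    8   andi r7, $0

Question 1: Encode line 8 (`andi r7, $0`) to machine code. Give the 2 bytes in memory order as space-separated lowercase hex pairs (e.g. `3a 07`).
6f 80

8. andi fields op=0x1b:6|rd=7:3|imm=0:7 → word 6f80h → 6f 80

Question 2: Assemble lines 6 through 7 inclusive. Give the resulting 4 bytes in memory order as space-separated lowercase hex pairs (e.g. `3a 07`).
line 6 (andi): pack op=0x1b:6|rd=6:3|imm=9:7 = 0x6f09; big→ 6f 09
line 7 (andi): pack op=0x1b:6|rd=3:3|imm=27:7 = 0x6d9b; big→ 6d 9b

6f 09 6d 9b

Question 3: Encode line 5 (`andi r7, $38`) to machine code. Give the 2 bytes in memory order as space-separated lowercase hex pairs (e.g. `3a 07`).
5. andi fields op=0x1b:6|rd=7:3|imm=38:7 → word 6fa6h → 6f a6

6f a6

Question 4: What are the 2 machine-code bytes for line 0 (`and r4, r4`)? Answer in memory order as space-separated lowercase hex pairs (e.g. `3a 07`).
L0: and op=0x18:6|rd=4:3|rs=4:3|pad=0:4 ⇒ 0x6240 ⇒ big 62 40

62 40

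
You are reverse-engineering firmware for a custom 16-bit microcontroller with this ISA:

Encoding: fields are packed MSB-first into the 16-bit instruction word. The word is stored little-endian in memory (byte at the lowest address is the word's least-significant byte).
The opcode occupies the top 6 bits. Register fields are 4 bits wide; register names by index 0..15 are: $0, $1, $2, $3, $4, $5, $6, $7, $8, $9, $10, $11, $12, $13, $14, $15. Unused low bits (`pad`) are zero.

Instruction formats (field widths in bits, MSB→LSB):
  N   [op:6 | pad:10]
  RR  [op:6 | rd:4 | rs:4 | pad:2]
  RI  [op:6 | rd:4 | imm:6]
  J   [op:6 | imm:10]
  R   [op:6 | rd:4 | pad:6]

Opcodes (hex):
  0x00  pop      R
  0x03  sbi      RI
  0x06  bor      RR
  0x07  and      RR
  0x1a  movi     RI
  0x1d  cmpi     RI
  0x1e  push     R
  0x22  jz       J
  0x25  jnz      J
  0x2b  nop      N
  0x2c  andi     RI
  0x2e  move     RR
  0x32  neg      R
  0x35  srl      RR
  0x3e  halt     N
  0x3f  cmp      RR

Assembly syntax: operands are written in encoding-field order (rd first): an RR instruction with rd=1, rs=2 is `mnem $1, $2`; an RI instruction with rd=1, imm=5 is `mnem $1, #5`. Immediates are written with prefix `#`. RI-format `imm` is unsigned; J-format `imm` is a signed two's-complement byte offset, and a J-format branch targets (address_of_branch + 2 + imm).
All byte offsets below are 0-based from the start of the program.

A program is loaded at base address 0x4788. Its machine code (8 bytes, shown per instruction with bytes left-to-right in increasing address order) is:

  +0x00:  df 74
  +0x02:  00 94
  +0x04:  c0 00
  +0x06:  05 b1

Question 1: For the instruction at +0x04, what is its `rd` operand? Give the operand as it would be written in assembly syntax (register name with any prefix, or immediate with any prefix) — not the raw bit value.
$3

+0x04: c0 00 ⇒ word 0x00c0 (little)
  opcode bits[15:10]=0x0: pop/R
  [9:6] rd=3 = $3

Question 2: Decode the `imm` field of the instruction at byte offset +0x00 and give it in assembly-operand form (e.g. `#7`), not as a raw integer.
#31

[00] df 74 → 0x74df
  top 6b → 0x1d → cmpi [RI]
  [9:6] rd=3 = $3
  [5:0] imm=31 = #31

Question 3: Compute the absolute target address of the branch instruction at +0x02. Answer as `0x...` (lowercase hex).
0x478c

+0x02: 00 94 ⇒ word 0x9400 (little)
  op=0x9400>>10=0x25 ⇒ jnz (J)
  imm: (w>>0)&0x3ff=0x0 → #0
  target = base 0x4788 + off 0x02 + 2 + imm 0 = 0x478c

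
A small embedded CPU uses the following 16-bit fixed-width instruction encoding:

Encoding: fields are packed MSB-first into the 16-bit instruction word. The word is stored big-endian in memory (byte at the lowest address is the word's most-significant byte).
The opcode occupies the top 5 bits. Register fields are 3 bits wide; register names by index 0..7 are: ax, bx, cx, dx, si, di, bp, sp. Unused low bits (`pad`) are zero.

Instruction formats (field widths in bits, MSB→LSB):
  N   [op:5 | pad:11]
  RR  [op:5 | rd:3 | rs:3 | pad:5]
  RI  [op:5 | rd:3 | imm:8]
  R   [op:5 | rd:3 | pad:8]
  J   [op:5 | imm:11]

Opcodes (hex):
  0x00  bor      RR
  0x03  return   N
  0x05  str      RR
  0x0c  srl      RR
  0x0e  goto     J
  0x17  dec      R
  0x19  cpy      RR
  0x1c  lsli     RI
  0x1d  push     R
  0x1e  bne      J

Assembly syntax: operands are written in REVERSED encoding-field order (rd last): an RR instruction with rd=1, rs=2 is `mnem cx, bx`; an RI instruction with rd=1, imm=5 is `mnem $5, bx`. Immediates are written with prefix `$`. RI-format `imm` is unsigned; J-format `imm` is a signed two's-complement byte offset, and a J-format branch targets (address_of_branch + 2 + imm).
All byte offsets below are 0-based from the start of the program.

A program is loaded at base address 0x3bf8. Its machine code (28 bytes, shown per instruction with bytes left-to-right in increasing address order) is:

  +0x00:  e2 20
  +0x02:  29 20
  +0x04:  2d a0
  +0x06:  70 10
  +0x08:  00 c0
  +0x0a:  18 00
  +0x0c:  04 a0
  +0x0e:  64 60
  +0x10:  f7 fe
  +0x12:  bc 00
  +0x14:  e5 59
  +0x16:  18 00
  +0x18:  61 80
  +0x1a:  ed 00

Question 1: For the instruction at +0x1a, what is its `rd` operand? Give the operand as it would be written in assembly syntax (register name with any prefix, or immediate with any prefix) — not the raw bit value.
di

off 0x1a: read ed 00 as big → 0xed00
  top 5b → 0x1d → push [R]
  rd@[10:8]=0x5 ⇒ di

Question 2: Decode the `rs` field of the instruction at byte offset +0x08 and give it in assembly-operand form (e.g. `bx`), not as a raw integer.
off 0x08: read 00 c0 as big → 0x00c0
  top 5b → 0x0 → bor [RR]
  [10:8] rd=0 = ax
  [7:5] rs=6 = bp

bp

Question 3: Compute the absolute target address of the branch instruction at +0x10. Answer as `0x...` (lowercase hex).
+0x10: f7 fe ⇒ word 0xf7fe (big)
  top 5b → 0x1e → bne [J]
  imm@[10:0]=0x7fe (s11→-2) ⇒ $-2
  target = base 0x3bf8 + off 0x10 + 2 + imm -2 = 0x3c08

0x3c08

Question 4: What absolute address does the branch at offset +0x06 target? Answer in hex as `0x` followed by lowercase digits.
0x3c10

[06] 70 10 → 0x7010
  op=0x7010>>11=0xe ⇒ goto (J)
  imm@[10:0]=0x10 ⇒ $16
  target = base 0x3bf8 + off 0x06 + 2 + imm 16 = 0x3c10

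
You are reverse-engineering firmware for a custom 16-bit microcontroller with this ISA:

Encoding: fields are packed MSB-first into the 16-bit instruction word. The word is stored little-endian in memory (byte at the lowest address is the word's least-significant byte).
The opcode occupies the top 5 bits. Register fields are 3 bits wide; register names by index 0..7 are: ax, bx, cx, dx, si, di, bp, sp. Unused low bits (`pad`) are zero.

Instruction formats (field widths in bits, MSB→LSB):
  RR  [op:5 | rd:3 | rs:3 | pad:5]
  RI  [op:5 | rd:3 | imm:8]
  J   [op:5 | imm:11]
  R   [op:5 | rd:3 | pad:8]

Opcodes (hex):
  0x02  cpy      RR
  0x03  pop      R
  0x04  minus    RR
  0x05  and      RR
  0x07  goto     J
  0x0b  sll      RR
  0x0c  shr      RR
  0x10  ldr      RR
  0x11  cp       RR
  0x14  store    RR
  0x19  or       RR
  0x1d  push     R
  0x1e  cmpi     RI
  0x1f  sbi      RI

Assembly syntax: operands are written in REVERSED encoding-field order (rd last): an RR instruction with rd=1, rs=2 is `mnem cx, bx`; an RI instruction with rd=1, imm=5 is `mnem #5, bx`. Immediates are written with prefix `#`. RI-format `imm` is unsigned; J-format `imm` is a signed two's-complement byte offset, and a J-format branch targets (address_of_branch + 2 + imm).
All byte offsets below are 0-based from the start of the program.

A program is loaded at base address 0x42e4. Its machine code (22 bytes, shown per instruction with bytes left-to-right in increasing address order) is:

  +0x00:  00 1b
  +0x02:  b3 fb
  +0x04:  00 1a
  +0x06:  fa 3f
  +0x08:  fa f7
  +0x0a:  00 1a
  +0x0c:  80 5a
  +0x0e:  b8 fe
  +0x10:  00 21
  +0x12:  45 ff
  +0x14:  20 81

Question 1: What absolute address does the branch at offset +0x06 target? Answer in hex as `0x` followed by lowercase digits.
0x42e6

+0x06: fa 3f ⇒ word 0x3ffa (little)
  top 5b → 0x7 → goto [J]
  imm: (w>>0)&0x7ff=0x7fa (s11→-6) → #-6
  target = base 0x42e4 + off 0x06 + 2 + imm -6 = 0x42e6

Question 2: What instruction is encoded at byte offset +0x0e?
sbi #184, bp

@+0e  little-endian(b8 fe) = 0xfeb8
  op=0xfeb8>>11=0x1f ⇒ sbi (RI)
  rd: (w>>8)&0x7=0x6 → bp
  imm: (w>>0)&0xff=0xb8 → #184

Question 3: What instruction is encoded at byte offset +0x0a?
pop cx

@+0a  little-endian(00 1a) = 0x1a00
  op=0x1a00>>11=0x3 ⇒ pop (R)
  [10:8] rd=2 = cx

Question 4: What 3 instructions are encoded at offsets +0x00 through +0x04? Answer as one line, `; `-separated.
pop dx; sbi #179, dx; pop cx

[00] 00 1b → 0x1b00
  top 5b → 0x3 → pop [R]
  rd@[10:8]=0x3 ⇒ dx
[02] b3 fb → 0xfbb3
  top 5b → 0x1f → sbi [RI]
  rd@[10:8]=0x3 ⇒ dx
  imm@[7:0]=0xb3 ⇒ #179
[04] 00 1a → 0x1a00
  top 5b → 0x3 → pop [R]
  rd@[10:8]=0x2 ⇒ cx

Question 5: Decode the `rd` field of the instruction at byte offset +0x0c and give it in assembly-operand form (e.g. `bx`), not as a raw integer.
off 0x0c: read 80 5a as little → 0x5a80
  op=0x5a80>>11=0xb ⇒ sll (RR)
  [10:8] rd=2 = cx
  [7:5] rs=4 = si

cx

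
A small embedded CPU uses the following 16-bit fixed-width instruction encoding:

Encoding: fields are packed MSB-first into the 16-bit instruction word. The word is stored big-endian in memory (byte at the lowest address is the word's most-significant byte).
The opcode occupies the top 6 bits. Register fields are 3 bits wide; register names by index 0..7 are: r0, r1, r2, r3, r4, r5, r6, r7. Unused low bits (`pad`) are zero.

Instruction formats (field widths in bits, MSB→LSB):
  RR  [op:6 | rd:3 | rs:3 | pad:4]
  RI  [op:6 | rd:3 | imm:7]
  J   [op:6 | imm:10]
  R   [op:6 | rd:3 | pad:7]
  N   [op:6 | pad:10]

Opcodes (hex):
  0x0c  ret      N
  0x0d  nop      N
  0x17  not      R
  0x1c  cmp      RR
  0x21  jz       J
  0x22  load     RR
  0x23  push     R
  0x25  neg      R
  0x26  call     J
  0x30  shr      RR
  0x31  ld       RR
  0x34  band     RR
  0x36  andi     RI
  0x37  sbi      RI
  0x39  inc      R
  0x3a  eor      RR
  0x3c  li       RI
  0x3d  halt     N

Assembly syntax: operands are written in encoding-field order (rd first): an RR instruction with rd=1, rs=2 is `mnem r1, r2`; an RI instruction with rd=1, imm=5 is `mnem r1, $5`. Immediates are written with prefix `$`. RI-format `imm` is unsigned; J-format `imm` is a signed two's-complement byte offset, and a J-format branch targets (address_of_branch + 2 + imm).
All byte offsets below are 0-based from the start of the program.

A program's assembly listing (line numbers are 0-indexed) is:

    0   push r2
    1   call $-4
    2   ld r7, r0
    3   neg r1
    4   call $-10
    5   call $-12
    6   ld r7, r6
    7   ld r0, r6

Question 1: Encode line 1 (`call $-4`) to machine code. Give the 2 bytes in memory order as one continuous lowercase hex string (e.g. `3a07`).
9bfc

L1: call op=0x26:6|imm=-4:10 ⇒ 0x9bfc ⇒ big 9b fc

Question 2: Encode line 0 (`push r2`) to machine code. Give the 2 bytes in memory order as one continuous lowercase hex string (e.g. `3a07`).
8d00

0. push fields op=0x23:6|rd=2:3|pad=0:7 → word 8d00h → 8d 00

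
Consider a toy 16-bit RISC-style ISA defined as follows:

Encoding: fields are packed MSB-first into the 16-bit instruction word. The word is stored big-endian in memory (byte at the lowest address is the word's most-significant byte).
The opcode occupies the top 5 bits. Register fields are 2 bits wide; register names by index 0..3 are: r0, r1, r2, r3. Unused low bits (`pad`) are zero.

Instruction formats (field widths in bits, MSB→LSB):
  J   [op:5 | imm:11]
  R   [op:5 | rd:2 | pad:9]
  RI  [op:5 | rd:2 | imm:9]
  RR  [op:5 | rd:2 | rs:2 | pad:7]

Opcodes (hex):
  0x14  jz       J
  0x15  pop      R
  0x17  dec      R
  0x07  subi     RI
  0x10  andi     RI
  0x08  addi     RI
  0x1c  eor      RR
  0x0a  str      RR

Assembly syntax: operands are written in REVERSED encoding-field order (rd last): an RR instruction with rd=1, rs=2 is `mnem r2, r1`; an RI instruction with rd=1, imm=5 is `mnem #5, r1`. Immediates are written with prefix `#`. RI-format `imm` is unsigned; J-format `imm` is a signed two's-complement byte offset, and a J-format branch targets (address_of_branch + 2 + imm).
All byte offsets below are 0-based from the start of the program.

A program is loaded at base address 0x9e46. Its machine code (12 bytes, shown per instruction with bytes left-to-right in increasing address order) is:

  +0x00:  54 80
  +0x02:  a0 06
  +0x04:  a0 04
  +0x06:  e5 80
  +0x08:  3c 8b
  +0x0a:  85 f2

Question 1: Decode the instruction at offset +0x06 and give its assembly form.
eor r3, r2

[06] e5 80 → 0xe580
  op=0xe580>>11=0x1c ⇒ eor (RR)
  rd@[10:9]=0x2 ⇒ r2
  rs@[8:7]=0x3 ⇒ r3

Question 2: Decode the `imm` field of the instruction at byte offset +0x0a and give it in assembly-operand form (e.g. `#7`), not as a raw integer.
[0a] 85 f2 → 0x85f2
  opcode bits[15:11]=0x10: andi/RI
  [10:9] rd=2 = r2
  [8:0] imm=498 = #498

#498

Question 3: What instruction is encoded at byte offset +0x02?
[02] a0 06 → 0xa006
  opcode bits[15:11]=0x14: jz/J
  imm: (w>>0)&0x7ff=0x6 → #6

jz #6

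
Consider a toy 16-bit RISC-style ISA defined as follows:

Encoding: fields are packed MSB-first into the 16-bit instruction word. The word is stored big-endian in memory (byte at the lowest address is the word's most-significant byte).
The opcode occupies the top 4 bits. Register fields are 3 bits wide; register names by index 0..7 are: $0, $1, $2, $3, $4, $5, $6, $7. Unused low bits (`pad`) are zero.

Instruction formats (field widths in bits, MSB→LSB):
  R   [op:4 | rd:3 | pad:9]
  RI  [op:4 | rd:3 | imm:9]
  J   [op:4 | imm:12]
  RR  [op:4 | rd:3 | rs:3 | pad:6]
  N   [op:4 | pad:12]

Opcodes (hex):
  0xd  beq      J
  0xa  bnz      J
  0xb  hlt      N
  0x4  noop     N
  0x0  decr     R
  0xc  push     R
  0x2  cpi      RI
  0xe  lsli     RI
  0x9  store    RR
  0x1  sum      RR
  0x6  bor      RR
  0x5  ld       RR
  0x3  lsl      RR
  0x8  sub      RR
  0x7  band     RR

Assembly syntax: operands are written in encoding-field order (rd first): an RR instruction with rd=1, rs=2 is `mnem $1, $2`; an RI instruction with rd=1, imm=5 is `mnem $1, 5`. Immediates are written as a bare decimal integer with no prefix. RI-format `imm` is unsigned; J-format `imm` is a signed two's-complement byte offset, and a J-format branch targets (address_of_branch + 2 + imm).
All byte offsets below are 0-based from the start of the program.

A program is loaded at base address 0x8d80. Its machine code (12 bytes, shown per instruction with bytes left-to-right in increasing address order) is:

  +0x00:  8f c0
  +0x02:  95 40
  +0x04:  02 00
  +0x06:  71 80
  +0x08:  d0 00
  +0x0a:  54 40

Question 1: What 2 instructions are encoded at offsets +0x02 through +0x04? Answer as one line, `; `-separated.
store $2, $5; decr $1

off 0x02: read 95 40 as big → 0x9540
  op=0x9540>>12=0x9 ⇒ store (RR)
  [11:9] rd=2 = $2
  [8:6] rs=5 = $5
off 0x04: read 02 00 as big → 0x0200
  op=0x0200>>12=0x0 ⇒ decr (R)
  [11:9] rd=1 = $1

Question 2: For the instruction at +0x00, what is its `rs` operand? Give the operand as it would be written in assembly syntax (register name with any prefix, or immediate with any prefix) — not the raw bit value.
$7

@+00  big-endian(8f c0) = 0x8fc0
  op=0x8fc0>>12=0x8 ⇒ sub (RR)
  rd: (w>>9)&0x7=0x7 → $7
  rs: (w>>6)&0x7=0x7 → $7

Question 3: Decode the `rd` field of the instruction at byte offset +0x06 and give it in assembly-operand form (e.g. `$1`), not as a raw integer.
[06] 71 80 → 0x7180
  top 4b → 0x7 → band [RR]
  rd: (w>>9)&0x7=0x0 → $0
  rs: (w>>6)&0x7=0x6 → $6

$0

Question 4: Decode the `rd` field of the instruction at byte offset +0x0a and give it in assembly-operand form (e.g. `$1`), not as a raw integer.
$2

+0x0a: 54 40 ⇒ word 0x5440 (big)
  op=0x5440>>12=0x5 ⇒ ld (RR)
  [11:9] rd=2 = $2
  [8:6] rs=1 = $1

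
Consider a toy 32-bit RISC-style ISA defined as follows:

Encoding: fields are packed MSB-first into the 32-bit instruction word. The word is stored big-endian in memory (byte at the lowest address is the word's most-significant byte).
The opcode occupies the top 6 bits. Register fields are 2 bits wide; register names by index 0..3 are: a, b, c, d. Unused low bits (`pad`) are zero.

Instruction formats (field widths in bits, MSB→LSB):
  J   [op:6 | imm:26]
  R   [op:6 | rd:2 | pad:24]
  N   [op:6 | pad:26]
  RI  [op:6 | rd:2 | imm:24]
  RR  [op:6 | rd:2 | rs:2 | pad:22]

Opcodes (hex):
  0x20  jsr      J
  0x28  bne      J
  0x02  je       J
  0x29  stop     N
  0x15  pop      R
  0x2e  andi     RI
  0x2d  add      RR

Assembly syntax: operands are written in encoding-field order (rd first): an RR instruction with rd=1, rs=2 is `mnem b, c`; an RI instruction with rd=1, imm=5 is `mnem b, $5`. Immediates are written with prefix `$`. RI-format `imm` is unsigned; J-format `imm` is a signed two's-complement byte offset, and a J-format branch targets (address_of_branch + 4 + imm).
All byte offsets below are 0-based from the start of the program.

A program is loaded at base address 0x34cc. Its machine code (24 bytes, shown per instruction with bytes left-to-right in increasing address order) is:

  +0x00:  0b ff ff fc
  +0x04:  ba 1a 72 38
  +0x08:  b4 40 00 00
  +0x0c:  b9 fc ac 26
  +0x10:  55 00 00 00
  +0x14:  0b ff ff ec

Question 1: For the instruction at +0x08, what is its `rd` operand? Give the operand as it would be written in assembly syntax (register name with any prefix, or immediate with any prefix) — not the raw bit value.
a

+0x08: b4 40 00 00 ⇒ word 0xb4400000 (big)
  op=0xb4400000>>26=0x2d ⇒ add (RR)
  rd@[25:24]=0x0 ⇒ a
  rs@[23:22]=0x1 ⇒ b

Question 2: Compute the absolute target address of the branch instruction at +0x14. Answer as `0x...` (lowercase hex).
0x34d0

+0x14: 0b ff ff ec ⇒ word 0x0bffffec (big)
  opcode bits[31:26]=0x2: je/J
  [25:0] imm=67108844 (s26→-20) = $-20
  target = base 0x34cc + off 0x14 + 4 + imm -20 = 0x34d0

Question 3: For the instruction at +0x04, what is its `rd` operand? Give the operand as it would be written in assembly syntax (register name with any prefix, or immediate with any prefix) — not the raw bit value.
+0x04: ba 1a 72 38 ⇒ word 0xba1a7238 (big)
  op=0xba1a7238>>26=0x2e ⇒ andi (RI)
  rd@[25:24]=0x2 ⇒ c
  imm@[23:0]=0x1a7238 ⇒ $1733176

c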